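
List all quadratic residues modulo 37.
QRs mod 37: {1, 3, 4, 7, 9, 10, 11, 12, 16, 21, 25, 26, 27, 28, 30, 33, 34, 36}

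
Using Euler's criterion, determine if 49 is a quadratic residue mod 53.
By Euler's criterion: 49^{26} ≡ 1 (mod 53). Since this equals 1, 49 is a QR.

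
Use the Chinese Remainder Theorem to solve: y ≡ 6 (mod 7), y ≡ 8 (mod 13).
M = 7 × 13 = 91. M₁ = 13, y₁ ≡ 6 (mod 7). M₂ = 7, y₂ ≡ 2 (mod 13). y = 6×13×6 + 8×7×2 ≡ 34 (mod 91)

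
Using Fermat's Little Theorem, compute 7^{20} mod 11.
1

By Fermat's Little Theorem, a^(p-1) ≡ 1 (mod p) for prime p and gcd(a, p) = 1
Here p = 11, so 7^10 ≡ 1 (mod 11)
We can reduce the exponent: 20 mod 10 = 0
So 7^20 ≡ 7^0 (mod 11)
Computing: 7^0 mod 11 = 1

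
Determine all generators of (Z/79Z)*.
Primitive roots mod 79: {3, 6, 7, 28, 29, 30, 34, 35, 37, 39, 43, 47, 48, 53, 54, 59, 60, 63, 66, 68, 70, 74, 75, 77}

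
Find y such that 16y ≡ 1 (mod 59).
16^(-1) ≡ 48 (mod 59). Verification: 16 × 48 = 768 ≡ 1 (mod 59)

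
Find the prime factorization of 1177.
11 × 107

Divide by primes starting from smallest:
1177 ÷ 11 = 107
107 ÷ 107 = 1

1177 = 11 × 107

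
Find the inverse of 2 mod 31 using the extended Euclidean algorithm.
Extended GCD: 2(-15) + 31(1) = 1. So 2^(-1) ≡ 16 ≡ 16 (mod 31). Verify: 2 × 16 = 32 ≡ 1 (mod 31)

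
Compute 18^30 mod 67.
Using repeated squaring. 30 = 16 + 8 + 4 + 2 (binary 11110). Repeated squaring mod 67: 18^1 ≡ 18; 18^2 ≡ 18² = 324 ≡ 56; 18^4 ≡ 56² = 3136 ≡ 54; 18^8 ≡ 54² = 2916 ≡ 35; 18^16 ≡ 35² = 1225 ≡ 19. Multiply: 18^30 = 18^16 × 18^8 × 18^4 × 18^2 ≡ 19 × 35 × 54 × 56 (mod 67): 19 × 35 = 665 ≡ 62; 62 × 54 = 3348 ≡ 65; 65 × 56 = 3640 ≡ 22. So 18^30 ≡ 22 (mod 67).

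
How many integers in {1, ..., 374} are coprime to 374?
160

Prime factorization: 374 = 2 × 11 × 17
Using the formula φ(n) = n × Π(1 - 1/p) for each prime factor p:
φ(374) = 374 × (1 - 1/2) × (1 - 1/11) × (1 - 1/17)
φ(374) = 160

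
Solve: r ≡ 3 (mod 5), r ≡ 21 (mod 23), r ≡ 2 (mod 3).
M = 5 × 23 × 3 = 345. M₁ = 69, y₁ ≡ 4 (mod 5). M₂ = 15, y₂ ≡ 20 (mod 23). M₃ = 115, y₃ ≡ 1 (mod 3). r = 3×69×4 + 21×15×20 + 2×115×1 ≡ 113 (mod 345)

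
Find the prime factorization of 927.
3^2 × 103

Divide by primes starting from smallest:
927 ÷ 3 = 309
309 ÷ 3 = 103
103 ÷ 103 = 1

927 = 3^2 × 103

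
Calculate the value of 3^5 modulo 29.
5 = 4 + 1 (binary 101). Repeated squaring mod 29: 3^1 ≡ 3; 3^2 ≡ 3² = 9 ≡ 9; 3^4 ≡ 9² = 81 ≡ 23. Multiply: 3^5 = 3^4 × 3^1 ≡ 23 × 3 (mod 29): 23 × 3 = 69 ≡ 11. So 3^5 ≡ 11 (mod 29).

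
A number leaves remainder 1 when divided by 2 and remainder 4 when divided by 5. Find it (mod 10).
M = 2 × 5 = 10. M₁ = 5, y₁ ≡ 1 (mod 2). M₂ = 2, y₂ ≡ 3 (mod 5). k = 1×5×1 + 4×2×3 ≡ 9 (mod 10)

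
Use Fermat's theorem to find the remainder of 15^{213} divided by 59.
19

By Fermat's Little Theorem, a^(p-1) ≡ 1 (mod p) for prime p and gcd(a, p) = 1
Here p = 59, so 15^58 ≡ 1 (mod 59)
We can reduce the exponent: 213 mod 58 = 39
So 15^213 ≡ 15^39 (mod 59)
Computing: 15^39 mod 59 = 19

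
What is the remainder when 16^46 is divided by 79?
Using repeated squaring. 46 = 32 + 8 + 4 + 2 (binary 101110). Repeated squaring mod 79: 16^1 ≡ 16; 16^2 ≡ 16² = 256 ≡ 19; 16^4 ≡ 19² = 361 ≡ 45; 16^8 ≡ 45² = 2025 ≡ 50; 16^16 ≡ 50² = 2500 ≡ 51; 16^32 ≡ 51² = 2601 ≡ 73. Multiply: 16^46 = 16^32 × 16^8 × 16^4 × 16^2 ≡ 73 × 50 × 45 × 19 (mod 79): 73 × 50 = 3650 ≡ 16; 16 × 45 = 720 ≡ 9; 9 × 19 = 171 ≡ 13. So 16^46 ≡ 13 (mod 79).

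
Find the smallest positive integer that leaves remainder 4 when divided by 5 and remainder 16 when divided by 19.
M = 5 × 19 = 95. M₁ = 19, y₁ ≡ 4 (mod 5). M₂ = 5, y₂ ≡ 4 (mod 19). t = 4×19×4 + 16×5×4 ≡ 54 (mod 95). The smallest positive such number is 54.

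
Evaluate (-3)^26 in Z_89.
Using repeated squaring. (-3) ≡ 86 (mod 89). 26 = 16 + 8 + 2 (binary 11010). Repeated squaring mod 89: 86^1 ≡ 86; 86^2 ≡ 86² = 7396 ≡ 9; 86^4 ≡ 9² = 81 ≡ 81; 86^8 ≡ 81² = 6561 ≡ 64; 86^16 ≡ 64² = 4096 ≡ 2. Multiply: (-3)^26 ≡ 86^16 × 86^8 × 86^2 ≡ 2 × 64 × 9 (mod 89): 2 × 64 = 128 ≡ 39; 39 × 9 = 351 ≡ 84. So (-3)^26 ≡ 84 (mod 89).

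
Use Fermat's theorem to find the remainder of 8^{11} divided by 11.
8

By Fermat's Little Theorem, a^(p-1) ≡ 1 (mod p) for prime p and gcd(a, p) = 1
Here p = 11, so 8^10 ≡ 1 (mod 11)
We can reduce the exponent: 11 mod 10 = 1
So 8^11 ≡ 8^1 (mod 11)
Computing: 8^1 mod 11 = 8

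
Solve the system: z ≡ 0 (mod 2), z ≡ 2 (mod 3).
M = 2 × 3 = 6. M₁ = 3, y₁ ≡ 1 (mod 2). M₂ = 2, y₂ ≡ 2 (mod 3). z = 0×3×1 + 2×2×2 ≡ 2 (mod 6)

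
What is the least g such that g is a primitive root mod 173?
p - 1 = 172 has prime divisors 2, 43. h is a primitive root mod 173 iff h^(172/q) ≢ 1 (mod 173) for each such q.
h = 2: 2^86 ≡ 172, 2^4 ≡ 16 (mod 173); none is 1, so 2 has order 172 and is a primitive root.
The smallest primitive root mod 173 is g = 2.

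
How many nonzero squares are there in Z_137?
For prime 137, there are (p-1)/2 = (137-1)/2 = 68 quadratic residues (excluding 0).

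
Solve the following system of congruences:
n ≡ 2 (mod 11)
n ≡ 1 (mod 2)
13

Using the Chinese Remainder Theorem:
M = product of moduli = 22
For equation 1: M_1 = 2, 2 ≡ 2 (mod 11), inverse of 2 mod 11 is 6 (check: 2 × 6 = 12 ≡ 1 (mod 11))
For equation 2: M_2 = 11, 11 ≡ 1 (mod 2), inverse of 11 mod 2 is 1 (check: 1 × 1 = 1 ≡ 1 (mod 2))
Combine: n ≡ Σ r_i×M_i×(M_i⁻¹ mod m_i) = 2×2×6 + 1×11×1 = 24 + 11 = 35
35 mod 22 = 13
n ≡ 13 (mod 22)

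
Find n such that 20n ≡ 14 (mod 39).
28

Since gcd(20, 39) = 1 divides 14, a solution exists.
Multiply both sides by the inverse of 20 mod 39:
  20^(-1) mod 39 = 2
  x ≡ 2 × 14 ≡ 28 ≡ 28 (mod 39)
Verification: 20 × 28 = 560 = 14 × 39 + 14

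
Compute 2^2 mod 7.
2 = 2 (binary 10). Repeated squaring mod 7: 2^1 ≡ 2; 2^2 ≡ 2² = 4 ≡ 4. So 2^2 ≡ 4 (mod 7).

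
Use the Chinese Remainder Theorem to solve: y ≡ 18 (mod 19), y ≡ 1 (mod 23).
208

Using the Chinese Remainder Theorem:
M = product of moduli = 437
For equation 1: M_1 = 23, 23 ≡ 4 (mod 19), inverse of 23 mod 19 is 5 (check: 4 × 5 = 20 ≡ 1 (mod 19))
For equation 2: M_2 = 19, 19 ≡ 19 (mod 23), inverse of 19 mod 23 is 17 (check: 19 × 17 = 323 ≡ 1 (mod 23))
Combine: y ≡ Σ r_i×M_i×(M_i⁻¹ mod m_i) = 18×23×5 + 1×19×17 = 2070 + 323 = 2393
2393 mod 437 = 208
y ≡ 208 (mod 437)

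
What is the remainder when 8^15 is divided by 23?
Using repeated squaring. 15 = 8 + 4 + 2 + 1 (binary 1111). Repeated squaring mod 23: 8^1 ≡ 8; 8^2 ≡ 8² = 64 ≡ 18; 8^4 ≡ 18² = 324 ≡ 2; 8^8 ≡ 2² = 4 ≡ 4. Multiply: 8^15 = 8^8 × 8^4 × 8^2 × 8^1 ≡ 4 × 2 × 18 × 8 (mod 23): 4 × 2 = 8 ≡ 8; 8 × 18 = 144 ≡ 6; 6 × 8 = 48 ≡ 2. So 8^15 ≡ 2 (mod 23).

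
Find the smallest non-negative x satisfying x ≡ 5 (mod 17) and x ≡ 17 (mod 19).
M = 17 × 19 = 323. M₁ = 19, y₁ ≡ 9 (mod 17). M₂ = 17, y₂ ≡ 9 (mod 19). x = 5×19×9 + 17×17×9 ≡ 226 (mod 323)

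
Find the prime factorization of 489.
3 × 163

Divide by primes starting from smallest:
489 ÷ 3 = 163
163 ÷ 163 = 1

489 = 3 × 163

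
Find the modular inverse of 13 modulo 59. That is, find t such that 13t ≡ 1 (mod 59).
50

Using Extended Euclidean Algorithm:
gcd(13, 59) = 1
Bezout coefficients: 13 × -9 + 59 × 2 = 1
So 13 × -9 ≡ 1 (mod 59)
The inverse is -9 mod 59 = 50
Verification: 13 × 50 = 650 = 11 × 59 + 1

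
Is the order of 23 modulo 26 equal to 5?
No, the actual order is 6, not 5.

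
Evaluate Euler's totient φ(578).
272

Prime factorization: 578 = 2 × 17^2
Using the formula φ(n) = n × Π(1 - 1/p) for each prime factor p:
φ(578) = 578 × (1 - 1/2) × (1 - 1/17)
φ(578) = 272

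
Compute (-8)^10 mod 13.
(-8) ≡ 5 (mod 13). 10 = 8 + 2 (binary 1010). Repeated squaring mod 13: 5^1 ≡ 5; 5^2 ≡ 5² = 25 ≡ 12; 5^4 ≡ 12² = 144 ≡ 1; 5^8 ≡ 1² = 1 ≡ 1. Multiply: (-8)^10 ≡ 5^8 × 5^2 ≡ 1 × 12 (mod 13): 1 × 12 = 12 ≡ 12. So (-8)^10 ≡ 12 (mod 13).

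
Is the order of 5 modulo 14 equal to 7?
No, the actual order is 6, not 7.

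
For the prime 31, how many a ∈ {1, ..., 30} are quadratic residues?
For prime 31, there are (p-1)/2 = (31-1)/2 = 15 quadratic residues (excluding 0).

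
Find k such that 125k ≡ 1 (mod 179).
125^(-1) ≡ 116 (mod 179). Verification: 125 × 116 = 14500 ≡ 1 (mod 179)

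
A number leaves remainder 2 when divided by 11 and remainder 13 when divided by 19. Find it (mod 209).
M = 11 × 19 = 209. M₁ = 19, y₁ ≡ 7 (mod 11). M₂ = 11, y₂ ≡ 7 (mod 19). x = 2×19×7 + 13×11×7 ≡ 13 (mod 209)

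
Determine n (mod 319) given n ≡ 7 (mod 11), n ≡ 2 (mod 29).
205

Using the Chinese Remainder Theorem:
M = product of moduli = 319
For equation 1: M_1 = 29, 29 ≡ 7 (mod 11), inverse of 29 mod 11 is 8 (check: 7 × 8 = 56 ≡ 1 (mod 11))
For equation 2: M_2 = 11, 11 ≡ 11 (mod 29), inverse of 11 mod 29 is 8 (check: 11 × 8 = 88 ≡ 1 (mod 29))
Combine: n ≡ Σ r_i×M_i×(M_i⁻¹ mod m_i) = 7×29×8 + 2×11×8 = 1624 + 176 = 1800
1800 mod 319 = 205
n ≡ 205 (mod 319)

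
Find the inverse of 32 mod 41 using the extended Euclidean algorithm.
Extended GCD: 32(9) + 41(-7) = 1. So 32^(-1) ≡ 9 ≡ 9 (mod 41). Verify: 32 × 9 = 288 ≡ 1 (mod 41)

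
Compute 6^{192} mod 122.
20

Using successive squaring:
Binary expansion of 192: 11000000
Powers of 6 mod 122 (each is the square of the previous):
  6^1 ≡ 6 (mod 122)
  6^2 ≡ 6² = 36 ≡ 36 (mod 122)
  6^4 ≡ 36² = 1296 ≡ 76 (mod 122)
  6^8 ≡ 76² = 5776 ≡ 42 (mod 122)
  6^16 ≡ 42² = 1764 ≡ 56 (mod 122)
  6^32 ≡ 56² = 3136 ≡ 86 (mod 122)
  6^64 ≡ 86² = 7396 ≡ 76 (mod 122)
  6^128 ≡ 76² = 5776 ≡ 42 (mod 122)
192 = 128 + 64, so 6^192 = 6^128 × 6^64 ≡ 42 × 76 (mod 122)
Multiplying step by step:
  42 × 76 = 3192 ≡ 20 (mod 122)
Result: 6^192 ≡ 20 (mod 122)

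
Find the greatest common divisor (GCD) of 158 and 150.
2

Using the Euclidean algorithm:
158 = 1 × 150 + 8
150 = 18 × 8 + 6
8 = 1 × 6 + 2
6 = 3 × 2 + 0

GCD(158, 150) = 2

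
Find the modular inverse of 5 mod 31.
5^(-1) ≡ 25 (mod 31). Verification: 5 × 25 = 125 ≡ 1 (mod 31)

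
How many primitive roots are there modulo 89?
Number of primitive roots mod 89 = φ(88) = 40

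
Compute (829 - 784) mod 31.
14

(829 - 784) = 45
45 mod 31 = 14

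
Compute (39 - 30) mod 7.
2

(39 - 30) = 9
9 mod 7 = 2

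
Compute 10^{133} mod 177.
67

Using successive squaring:
Binary expansion of 133: 10000101
Powers of 10 mod 177 (each is the square of the previous):
  10^1 ≡ 10 (mod 177)
  10^2 ≡ 10² = 100 ≡ 100 (mod 177)
  10^4 ≡ 100² = 10000 ≡ 88 (mod 177)
  10^8 ≡ 88² = 7744 ≡ 133 (mod 177)
  10^16 ≡ 133² = 17689 ≡ 166 (mod 177)
  10^32 ≡ 166² = 27556 ≡ 121 (mod 177)
  10^64 ≡ 121² = 14641 ≡ 127 (mod 177)
  10^128 ≡ 127² = 16129 ≡ 22 (mod 177)
133 = 128 + 4 + 1, so 10^133 = 10^128 × 10^4 × 10^1 ≡ 22 × 88 × 10 (mod 177)
Multiplying step by step:
  22 × 88 = 1936 ≡ 166 (mod 177)
  166 × 10 = 1660 ≡ 67 (mod 177)
Result: 10^133 ≡ 67 (mod 177)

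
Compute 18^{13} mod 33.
24

Using successive squaring:
Binary expansion of 13: 1101
Powers of 18 mod 33 (each is the square of the previous):
  18^1 ≡ 18 (mod 33)
  18^2 ≡ 18² = 324 ≡ 27 (mod 33)
  18^4 ≡ 27² = 729 ≡ 3 (mod 33)
  18^8 ≡ 3² = 9 ≡ 9 (mod 33)
13 = 8 + 4 + 1, so 18^13 = 18^8 × 18^4 × 18^1 ≡ 9 × 3 × 18 (mod 33)
Multiplying step by step:
  9 × 3 = 27 ≡ 27 (mod 33)
  27 × 18 = 486 ≡ 24 (mod 33)
Result: 18^13 ≡ 24 (mod 33)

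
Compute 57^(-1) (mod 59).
57^(-1) ≡ 29 (mod 59). Verification: 57 × 29 = 1653 ≡ 1 (mod 59)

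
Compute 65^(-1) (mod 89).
63

Using Extended Euclidean Algorithm:
gcd(65, 89) = 1
Bezout coefficients: 65 × -26 + 89 × 19 = 1
So 65 × -26 ≡ 1 (mod 89)
The inverse is -26 mod 89 = 63
Verification: 65 × 63 = 4095 = 46 × 89 + 1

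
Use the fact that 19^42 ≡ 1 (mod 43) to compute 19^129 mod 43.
By Fermat: 19^{42} ≡ 1 (mod 43). 129 = 3×42 + 3. So 19^{129} ≡ 19^{3} ≡ 22 (mod 43)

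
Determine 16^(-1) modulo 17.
16^(-1) ≡ 16 (mod 17). Verification: 16 × 16 = 256 ≡ 1 (mod 17)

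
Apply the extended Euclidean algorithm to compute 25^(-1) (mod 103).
Extended GCD: 25(33) + 103(-8) = 1. So 25^(-1) ≡ 33 ≡ 33 (mod 103). Verify: 25 × 33 = 825 ≡ 1 (mod 103)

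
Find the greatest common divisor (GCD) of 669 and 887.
1

Using the Euclidean algorithm:
669 = 0 × 887 + 669
887 = 1 × 669 + 218
669 = 3 × 218 + 15
218 = 14 × 15 + 8
15 = 1 × 8 + 7
8 = 1 × 7 + 1
7 = 7 × 1 + 0

GCD(669, 887) = 1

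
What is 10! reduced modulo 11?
By Wilson's theorem, (10)! ≡ -1 ≡ 10 (mod 11)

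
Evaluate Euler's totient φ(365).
288

Prime factorization: 365 = 5 × 73
Using the formula φ(n) = n × Π(1 - 1/p) for each prime factor p:
φ(365) = 365 × (1 - 1/5) × (1 - 1/73)
φ(365) = 288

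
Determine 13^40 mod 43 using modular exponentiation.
Using repeated squaring. 40 = 32 + 8 (binary 101000). Repeated squaring mod 43: 13^1 ≡ 13; 13^2 ≡ 13² = 169 ≡ 40; 13^4 ≡ 40² = 1600 ≡ 9; 13^8 ≡ 9² = 81 ≡ 38; 13^16 ≡ 38² = 1444 ≡ 25; 13^32 ≡ 25² = 625 ≡ 23. Multiply: 13^40 = 13^32 × 13^8 ≡ 23 × 38 (mod 43): 23 × 38 = 874 ≡ 14. So 13^40 ≡ 14 (mod 43).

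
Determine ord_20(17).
Powers of 17 mod 20: 17^1≡17, 17^2≡9, 17^3≡13, 17^4≡1. Order = 4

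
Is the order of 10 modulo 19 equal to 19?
No, the actual order is 18, not 19.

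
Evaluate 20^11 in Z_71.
Using repeated squaring. 11 = 8 + 2 + 1 (binary 1011). Repeated squaring mod 71: 20^1 ≡ 20; 20^2 ≡ 20² = 400 ≡ 45; 20^4 ≡ 45² = 2025 ≡ 37; 20^8 ≡ 37² = 1369 ≡ 20. Multiply: 20^11 = 20^8 × 20^2 × 20^1 ≡ 20 × 45 × 20 (mod 71): 20 × 45 = 900 ≡ 48; 48 × 20 = 960 ≡ 37. So 20^11 ≡ 37 (mod 71).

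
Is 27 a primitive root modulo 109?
No

To verify, check if 27^(108/q) ≢ 1 (mod 109) for each prime divisor q of 108
Divisors of 108 = 108: [1, 2, 3, 4, 6, 9, 12, 18, 27, 36, 54, 108]
  27^(108/2) = 27^54 ≡ 1 (mod 109)
  27^(108/3) = 27^36 ≡ 1 (mod 109)
Conclusion: 27 is not a primitive root modulo 109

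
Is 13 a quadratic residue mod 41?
By Euler's criterion: 13^{20} ≡ 40 (mod 41). Since this equals -1 (≡ 40), 13 is not a QR.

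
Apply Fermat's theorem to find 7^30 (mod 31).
By Fermat's Little Theorem, 7^{30} ≡ 1 (mod 31) since 31 is prime and gcd(7, 31) = 1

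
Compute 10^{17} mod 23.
17

Using successive squaring:
Binary expansion of 17: 10001
Powers of 10 mod 23 (each is the square of the previous):
  10^1 ≡ 10 (mod 23)
  10^2 ≡ 10² = 100 ≡ 8 (mod 23)
  10^4 ≡ 8² = 64 ≡ 18 (mod 23)
  10^8 ≡ 18² = 324 ≡ 2 (mod 23)
  10^16 ≡ 2² = 4 ≡ 4 (mod 23)
17 = 16 + 1, so 10^17 = 10^16 × 10^1 ≡ 4 × 10 (mod 23)
Multiplying step by step:
  4 × 10 = 40 ≡ 17 (mod 23)
Result: 10^17 ≡ 17 (mod 23)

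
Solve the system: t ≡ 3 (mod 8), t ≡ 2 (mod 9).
M = 8 × 9 = 72. M₁ = 9, y₁ ≡ 1 (mod 8). M₂ = 8, y₂ ≡ 8 (mod 9). t = 3×9×1 + 2×8×8 ≡ 11 (mod 72)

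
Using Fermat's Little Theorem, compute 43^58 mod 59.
By Fermat's Little Theorem, 43^{58} ≡ 1 (mod 59) since 59 is prime and gcd(43, 59) = 1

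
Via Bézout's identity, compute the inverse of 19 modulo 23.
Extended GCD: 19(-6) + 23(5) = 1. So 19^(-1) ≡ 17 ≡ 17 (mod 23). Verify: 19 × 17 = 323 ≡ 1 (mod 23)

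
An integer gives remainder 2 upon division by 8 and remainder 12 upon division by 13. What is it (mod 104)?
M = 8 × 13 = 104. M₁ = 13, y₁ ≡ 5 (mod 8). M₂ = 8, y₂ ≡ 5 (mod 13). k = 2×13×5 + 12×8×5 ≡ 90 (mod 104). The smallest positive such number is 90.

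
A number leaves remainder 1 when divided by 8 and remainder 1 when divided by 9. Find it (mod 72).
M = 8 × 9 = 72. M₁ = 9, y₁ ≡ 1 (mod 8). M₂ = 8, y₂ ≡ 8 (mod 9). t = 1×9×1 + 1×8×8 ≡ 1 (mod 72)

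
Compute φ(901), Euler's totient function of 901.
832

Prime factorization: 901 = 17 × 53
Using the formula φ(n) = n × Π(1 - 1/p) for each prime factor p:
φ(901) = 901 × (1 - 1/17) × (1 - 1/53)
φ(901) = 832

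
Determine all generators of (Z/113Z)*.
Primitive roots mod 113: {3, 5, 6, 10, 12, 17, 19, 20, 21, 23, 24, 27, 29, 33, 34, 37, 38, 39, 43, 45, 46, 47, 54, 55, 58, 59, 66, 67, 68, 70, 74, 75, 76, 79, 80, 84, 86, 89, 90, 92, 93, 94, 96, 101, 103, 107, 108, 110}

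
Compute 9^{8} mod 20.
1

Using successive squaring:
Binary expansion of 8: 1000
Powers of 9 mod 20 (each is the square of the previous):
  9^1 ≡ 9 (mod 20)
  9^2 ≡ 9² = 81 ≡ 1 (mod 20)
  9^4 ≡ 1² = 1 ≡ 1 (mod 20)
  9^8 ≡ 1² = 1 ≡ 1 (mod 20)
8 is a power of 2, so 9^8 is the last square: ≡ 1 (mod 20)
Result: 9^8 ≡ 1 (mod 20)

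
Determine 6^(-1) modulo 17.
6^(-1) ≡ 3 (mod 17). Verification: 6 × 3 = 18 ≡ 1 (mod 17)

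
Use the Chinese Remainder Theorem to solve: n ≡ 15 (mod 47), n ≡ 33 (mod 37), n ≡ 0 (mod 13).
8099

Using the Chinese Remainder Theorem:
M = product of moduli = 22607
For equation 1: M_1 = 481, 481 ≡ 11 (mod 47), inverse of 481 mod 47 is 30 (check: 11 × 30 = 330 ≡ 1 (mod 47))
For equation 2: M_2 = 611, 611 ≡ 19 (mod 37), inverse of 611 mod 37 is 2 (check: 19 × 2 = 38 ≡ 1 (mod 37))
For equation 3: M_3 = 1739, 1739 ≡ 10 (mod 13), inverse of 1739 mod 13 is 4 (check: 10 × 4 = 40 ≡ 1 (mod 13))
Combine: n ≡ Σ r_i×M_i×(M_i⁻¹ mod m_i) = 15×481×30 + 33×611×2 + 0×1739×4 = 216450 + 40326 + 0 = 256776
256776 mod 22607 = 8099
n ≡ 8099 (mod 22607)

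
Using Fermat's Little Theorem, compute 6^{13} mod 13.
6

By Fermat's Little Theorem, a^(p-1) ≡ 1 (mod p) for prime p and gcd(a, p) = 1
Here p = 13, so 6^12 ≡ 1 (mod 13)
We can reduce the exponent: 13 mod 12 = 1
So 6^13 ≡ 6^1 (mod 13)
Computing: 6^1 mod 13 = 6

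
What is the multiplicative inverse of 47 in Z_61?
47^(-1) ≡ 13 (mod 61). Verification: 47 × 13 = 611 ≡ 1 (mod 61)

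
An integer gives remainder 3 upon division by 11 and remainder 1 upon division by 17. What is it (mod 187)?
M = 11 × 17 = 187. M₁ = 17, y₁ ≡ 2 (mod 11). M₂ = 11, y₂ ≡ 14 (mod 17). t = 3×17×2 + 1×11×14 ≡ 69 (mod 187). The smallest positive such number is 69.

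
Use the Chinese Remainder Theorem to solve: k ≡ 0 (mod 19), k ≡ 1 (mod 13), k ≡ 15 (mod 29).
4655

Using the Chinese Remainder Theorem:
M = product of moduli = 7163
For equation 1: M_1 = 377, 377 ≡ 16 (mod 19), inverse of 377 mod 19 is 6 (check: 16 × 6 = 96 ≡ 1 (mod 19))
For equation 2: M_2 = 551, 551 ≡ 5 (mod 13), inverse of 551 mod 13 is 8 (check: 5 × 8 = 40 ≡ 1 (mod 13))
For equation 3: M_3 = 247, 247 ≡ 15 (mod 29), inverse of 247 mod 29 is 2 (check: 15 × 2 = 30 ≡ 1 (mod 29))
Combine: k ≡ Σ r_i×M_i×(M_i⁻¹ mod m_i) = 0×377×6 + 1×551×8 + 15×247×2 = 0 + 4408 + 7410 = 11818
11818 mod 7163 = 4655
k ≡ 4655 (mod 7163)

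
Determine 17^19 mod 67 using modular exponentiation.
Using repeated squaring. 19 = 16 + 2 + 1 (binary 10011). Repeated squaring mod 67: 17^1 ≡ 17; 17^2 ≡ 17² = 289 ≡ 21; 17^4 ≡ 21² = 441 ≡ 39; 17^8 ≡ 39² = 1521 ≡ 47; 17^16 ≡ 47² = 2209 ≡ 65. Multiply: 17^19 = 17^16 × 17^2 × 17^1 ≡ 65 × 21 × 17 (mod 67): 65 × 21 = 1365 ≡ 25; 25 × 17 = 425 ≡ 23. So 17^19 ≡ 23 (mod 67).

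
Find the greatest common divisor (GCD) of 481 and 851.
37

Using the Euclidean algorithm:
481 = 0 × 851 + 481
851 = 1 × 481 + 370
481 = 1 × 370 + 111
370 = 3 × 111 + 37
111 = 3 × 37 + 0

GCD(481, 851) = 37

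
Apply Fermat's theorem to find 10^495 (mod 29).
By Fermat: 10^{28} ≡ 1 (mod 29). 495 ≡ 19 (mod 28). So 10^{495} ≡ 10^{19} ≡ 21 (mod 29)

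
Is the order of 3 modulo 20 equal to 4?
Yes, ord_20(3) = 4.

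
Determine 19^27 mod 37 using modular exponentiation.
Using repeated squaring. 27 = 16 + 8 + 2 + 1 (binary 11011). Repeated squaring mod 37: 19^1 ≡ 19; 19^2 ≡ 19² = 361 ≡ 28; 19^4 ≡ 28² = 784 ≡ 7; 19^8 ≡ 7² = 49 ≡ 12; 19^16 ≡ 12² = 144 ≡ 33. Multiply: 19^27 = 19^16 × 19^8 × 19^2 × 19^1 ≡ 33 × 12 × 28 × 19 (mod 37): 33 × 12 = 396 ≡ 26; 26 × 28 = 728 ≡ 25; 25 × 19 = 475 ≡ 31. So 19^27 ≡ 31 (mod 37).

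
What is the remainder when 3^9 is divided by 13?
9 = 8 + 1 (binary 1001). Repeated squaring mod 13: 3^1 ≡ 3; 3^2 ≡ 3² = 9 ≡ 9; 3^4 ≡ 9² = 81 ≡ 3; 3^8 ≡ 3² = 9 ≡ 9. Multiply: 3^9 = 3^8 × 3^1 ≡ 9 × 3 (mod 13): 9 × 3 = 27 ≡ 1. So 3^9 ≡ 1 (mod 13).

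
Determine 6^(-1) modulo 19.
6^(-1) ≡ 16 (mod 19). Verification: 6 × 16 = 96 ≡ 1 (mod 19)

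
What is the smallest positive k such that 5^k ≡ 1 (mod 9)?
Powers of 5 mod 9: 5^1≡5, 5^2≡7, 5^3≡8, 5^4≡4, 5^5≡2, 5^6≡1. Order = 6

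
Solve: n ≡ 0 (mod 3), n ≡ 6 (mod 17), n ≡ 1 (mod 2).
M = 3 × 17 × 2 = 102. M₁ = 34, y₁ ≡ 1 (mod 3). M₂ = 6, y₂ ≡ 3 (mod 17). M₃ = 51, y₃ ≡ 1 (mod 2). n = 0×34×1 + 6×6×3 + 1×51×1 ≡ 57 (mod 102)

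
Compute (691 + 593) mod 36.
24

(691 + 593) = 1284
1284 mod 36 = 24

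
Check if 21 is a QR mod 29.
By Euler's criterion: 21^{14} ≡ 28 (mod 29). Since this equals -1 (≡ 28), 21 is not a QR.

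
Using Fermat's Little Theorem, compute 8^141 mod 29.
By Fermat: 8^{28} ≡ 1 (mod 29). 141 ≡ 1 (mod 28). So 8^{141} ≡ 8^{1} ≡ 8 (mod 29)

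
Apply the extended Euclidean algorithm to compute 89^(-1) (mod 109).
Extended GCD: 89(49) + 109(-40) = 1. So 89^(-1) ≡ 49 ≡ 49 (mod 109). Verify: 89 × 49 = 4361 ≡ 1 (mod 109)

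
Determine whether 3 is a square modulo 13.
By Euler's criterion: 3^{6} ≡ 1 (mod 13). Since this equals 1, 3 is a QR.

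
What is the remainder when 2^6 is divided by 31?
6 = 4 + 2 (binary 110). Repeated squaring mod 31: 2^1 ≡ 2; 2^2 ≡ 2² = 4 ≡ 4; 2^4 ≡ 4² = 16 ≡ 16. Multiply: 2^6 = 2^4 × 2^2 ≡ 16 × 4 (mod 31): 16 × 4 = 64 ≡ 2. So 2^6 ≡ 2 (mod 31).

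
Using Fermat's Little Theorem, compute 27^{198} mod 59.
16

By Fermat's Little Theorem, a^(p-1) ≡ 1 (mod p) for prime p and gcd(a, p) = 1
Here p = 59, so 27^58 ≡ 1 (mod 59)
We can reduce the exponent: 198 mod 58 = 24
So 27^198 ≡ 27^24 (mod 59)
Computing: 27^24 mod 59 = 16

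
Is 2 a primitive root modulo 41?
p - 1 = 40 has prime divisors 2, 5. Check 2^(40/q) mod 41 for each: 2^(40/2) = 2^20 ≡ 1, 2^(40/5) = 2^8 ≡ 10 (mod 41). Since 2^20 ≡ 1 (mod 41), the order of 2 divides 20 (in fact the order is 20) ≠ 40, so it is not a primitive root.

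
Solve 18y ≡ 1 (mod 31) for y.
18^(-1) ≡ 19 (mod 31). Verification: 18 × 19 = 342 ≡ 1 (mod 31)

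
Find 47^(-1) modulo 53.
44

Using Extended Euclidean Algorithm:
gcd(47, 53) = 1
Bezout coefficients: 47 × -9 + 53 × 8 = 1
So 47 × -9 ≡ 1 (mod 53)
The inverse is -9 mod 53 = 44
Verification: 47 × 44 = 2068 = 39 × 53 + 1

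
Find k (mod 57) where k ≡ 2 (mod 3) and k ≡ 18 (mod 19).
M = 3 × 19 = 57. M₁ = 19, y₁ ≡ 1 (mod 3). M₂ = 3, y₂ ≡ 13 (mod 19). k = 2×19×1 + 18×3×13 ≡ 56 (mod 57)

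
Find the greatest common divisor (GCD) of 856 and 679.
1

Using the Euclidean algorithm:
856 = 1 × 679 + 177
679 = 3 × 177 + 148
177 = 1 × 148 + 29
148 = 5 × 29 + 3
29 = 9 × 3 + 2
3 = 1 × 2 + 1
2 = 2 × 1 + 0

GCD(856, 679) = 1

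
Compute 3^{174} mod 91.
1

Using successive squaring:
Binary expansion of 174: 10101110
Powers of 3 mod 91 (each is the square of the previous):
  3^1 ≡ 3 (mod 91)
  3^2 ≡ 3² = 9 ≡ 9 (mod 91)
  3^4 ≡ 9² = 81 ≡ 81 (mod 91)
  3^8 ≡ 81² = 6561 ≡ 9 (mod 91)
  3^16 ≡ 9² = 81 ≡ 81 (mod 91)
  3^32 ≡ 81² = 6561 ≡ 9 (mod 91)
  3^64 ≡ 9² = 81 ≡ 81 (mod 91)
  3^128 ≡ 81² = 6561 ≡ 9 (mod 91)
174 = 128 + 32 + 8 + 4 + 2, so 3^174 = 3^128 × 3^32 × 3^8 × 3^4 × 3^2 ≡ 9 × 9 × 9 × 81 × 9 (mod 91)
Multiplying step by step:
  9 × 9 = 81 ≡ 81 (mod 91)
  81 × 9 = 729 ≡ 1 (mod 91)
  1 × 81 = 81 ≡ 81 (mod 91)
  81 × 9 = 729 ≡ 1 (mod 91)
Result: 3^174 ≡ 1 (mod 91)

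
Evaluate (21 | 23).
(21/23) = 21^{11} mod 23 = -1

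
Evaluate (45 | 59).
(45/59) = 45^{29} mod 59 = 1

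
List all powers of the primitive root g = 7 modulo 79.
g^1, g^2, ..., g^{78} mod 79: {7, 49, 27, 31, 59, 18, 47, 13, 12, 5, 35, 8, 56, 76, 58, 11, 77, 65, 60, 25, 17, 40, 43, 64, 53, 55, 69, 9, 63, 46, 6, 42, 57, 4, 28, 38, 29, 45, 78, 72, 30, 52, 48, 20, 61, 32, 66, 67, 74, 44, 71, 23, 3, 21, 68, 2, 14, 19, 54, 62, 39, 36, 15, 26, 24, 10, 70, 16, 33, 73, 37, 22, 75, 51, 41, 50, 34, 1}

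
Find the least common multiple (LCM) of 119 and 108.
12852

First find GCD(119, 108) using the Euclidean algorithm:
119 = 1 × 108 + 11
108 = 9 × 11 + 9
11 = 1 × 9 + 2
9 = 4 × 2 + 1
2 = 2 × 1 + 0
GCD(119, 108) = 1

LCM formula: LCM(a, b) = (a × b) / GCD(a, b)
LCM(119, 108) = (119 × 108) / 1
LCM(119, 108) = 12852 / 1
LCM(119, 108) = 12852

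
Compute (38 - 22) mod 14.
2

(38 - 22) = 16
16 mod 14 = 2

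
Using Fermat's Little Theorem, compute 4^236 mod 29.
By Fermat: 4^{28} ≡ 1 (mod 29). 236 = 8×28 + 12. So 4^{236} ≡ 4^{12} ≡ 20 (mod 29)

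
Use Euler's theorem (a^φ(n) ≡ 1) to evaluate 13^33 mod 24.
By Euler: 13^{8} ≡ 1 (mod 24) since gcd(13, 24) = 1. 33 = 4×8 + 1. So 13^{33} ≡ 13^{1} ≡ 13 (mod 24)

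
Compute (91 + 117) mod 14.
12

(91 + 117) = 208
208 mod 14 = 12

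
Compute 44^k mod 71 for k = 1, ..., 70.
g^1, g^2, ..., g^{70} mod 71: {44, 19, 55, 6, 51, 43, 46, 36, 22, 45, 63, 3, 61, 57, 23, 18, 11, 58, 67, 37, 66, 64, 47, 9, 41, 29, 69, 54, 33, 32, 59, 40, 56, 50, 70, 27, 52, 16, 65, 20, 28, 25, 35, 49, 26, 8, 68, 10, 14, 48, 53, 60, 13, 4, 34, 5, 7, 24, 62, 30, 42, 2, 17, 38, 39, 12, 31, 15, 21, 1}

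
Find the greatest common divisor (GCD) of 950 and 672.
2

Using the Euclidean algorithm:
950 = 1 × 672 + 278
672 = 2 × 278 + 116
278 = 2 × 116 + 46
116 = 2 × 46 + 24
46 = 1 × 24 + 22
24 = 1 × 22 + 2
22 = 11 × 2 + 0

GCD(950, 672) = 2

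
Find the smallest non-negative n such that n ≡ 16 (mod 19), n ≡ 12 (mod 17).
301

Using the Chinese Remainder Theorem:
M = product of moduli = 323
For equation 1: M_1 = 17, 17 ≡ 17 (mod 19), inverse of 17 mod 19 is 9 (check: 17 × 9 = 153 ≡ 1 (mod 19))
For equation 2: M_2 = 19, 19 ≡ 2 (mod 17), inverse of 19 mod 17 is 9 (check: 2 × 9 = 18 ≡ 1 (mod 17))
Combine: n ≡ Σ r_i×M_i×(M_i⁻¹ mod m_i) = 16×17×9 + 12×19×9 = 2448 + 2052 = 4500
4500 mod 323 = 301
n ≡ 301 (mod 323)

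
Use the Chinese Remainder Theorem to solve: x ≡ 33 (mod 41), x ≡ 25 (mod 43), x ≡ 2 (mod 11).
1960

Using the Chinese Remainder Theorem:
M = product of moduli = 19393
For equation 1: M_1 = 473, 473 ≡ 22 (mod 41), inverse of 473 mod 41 is 28 (check: 22 × 28 = 616 ≡ 1 (mod 41))
For equation 2: M_2 = 451, 451 ≡ 21 (mod 43), inverse of 451 mod 43 is 41 (check: 21 × 41 = 861 ≡ 1 (mod 43))
For equation 3: M_3 = 1763, 1763 ≡ 3 (mod 11), inverse of 1763 mod 11 is 4 (check: 3 × 4 = 12 ≡ 1 (mod 11))
Combine: x ≡ Σ r_i×M_i×(M_i⁻¹ mod m_i) = 33×473×28 + 25×451×41 + 2×1763×4 = 437052 + 462275 + 14104 = 913431
913431 mod 19393 = 1960
x ≡ 1960 (mod 19393)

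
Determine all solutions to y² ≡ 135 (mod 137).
The square roots of 135 mod 137 are 51 and 86. Verify: 51² = 2601 ≡ 135 (mod 137)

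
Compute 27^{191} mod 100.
23

Using successive squaring:
Binary expansion of 191: 10111111
Powers of 27 mod 100 (each is the square of the previous):
  27^1 ≡ 27 (mod 100)
  27^2 ≡ 27² = 729 ≡ 29 (mod 100)
  27^4 ≡ 29² = 841 ≡ 41 (mod 100)
  27^8 ≡ 41² = 1681 ≡ 81 (mod 100)
  27^16 ≡ 81² = 6561 ≡ 61 (mod 100)
  27^32 ≡ 61² = 3721 ≡ 21 (mod 100)
  27^64 ≡ 21² = 441 ≡ 41 (mod 100)
  27^128 ≡ 41² = 1681 ≡ 81 (mod 100)
191 = 128 + 32 + 16 + 8 + 4 + 2 + 1, so 27^191 = 27^128 × 27^32 × 27^16 × 27^8 × 27^4 × 27^2 × 27^1 ≡ 81 × 21 × 61 × 81 × 41 × 29 × 27 (mod 100)
Multiplying step by step:
  81 × 21 = 1701 ≡ 1 (mod 100)
  1 × 61 = 61 ≡ 61 (mod 100)
  61 × 81 = 4941 ≡ 41 (mod 100)
  41 × 41 = 1681 ≡ 81 (mod 100)
  81 × 29 = 2349 ≡ 49 (mod 100)
  49 × 27 = 1323 ≡ 23 (mod 100)
Result: 27^191 ≡ 23 (mod 100)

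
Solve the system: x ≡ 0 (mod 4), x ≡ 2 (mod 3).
M = 4 × 3 = 12. M₁ = 3, y₁ ≡ 3 (mod 4). M₂ = 4, y₂ ≡ 1 (mod 3). x = 0×3×3 + 2×4×1 ≡ 8 (mod 12)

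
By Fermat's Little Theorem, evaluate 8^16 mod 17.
By Fermat's Little Theorem, 8^{16} ≡ 1 (mod 17) since 17 is prime and gcd(8, 17) = 1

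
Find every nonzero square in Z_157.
QRs mod 157: {1, 3, 4, 9, 10, 11, 12, 13, 14, 16, 17, 19, 25, 27, 30, 31, 33, 35, 36, 37, 39, 40, 42, 44, 46, 47, 48, 49, 51, 52, 56, 57, 58, 64, 67, 68, 71, 75, 76, 81, 82, 86, 89, 90, 93, 99, 100, 101, 105, 106, 108, 109, 110, 111, 113, 115, 117, 118, 120, 121, 122, 124, 126, 127, 130, 132, 138, 140, 141, 143, 144, 145, 146, 147, 148, 153, 154, 156}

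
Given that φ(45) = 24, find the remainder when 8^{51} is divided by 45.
By Euler: 8^{24} ≡ 1 (mod 45) since gcd(8, 45) = 1. 51 = 2×24 + 3. So 8^{51} ≡ 8^{3} ≡ 17 (mod 45)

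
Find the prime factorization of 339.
3 × 113

Divide by primes starting from smallest:
339 ÷ 3 = 113
113 ÷ 113 = 1

339 = 3 × 113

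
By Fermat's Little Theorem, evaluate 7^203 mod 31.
By Fermat: 7^{30} ≡ 1 (mod 31). 203 ≡ 23 (mod 30). So 7^{203} ≡ 7^{23} ≡ 10 (mod 31)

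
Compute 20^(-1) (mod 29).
20^(-1) ≡ 16 (mod 29). Verification: 20 × 16 = 320 ≡ 1 (mod 29)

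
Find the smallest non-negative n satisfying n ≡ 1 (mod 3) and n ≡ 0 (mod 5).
M = 3 × 5 = 15. M₁ = 5, y₁ ≡ 2 (mod 3). M₂ = 3, y₂ ≡ 2 (mod 5). n = 1×5×2 + 0×3×2 ≡ 10 (mod 15)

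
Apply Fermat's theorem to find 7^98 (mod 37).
By Fermat: 7^{36} ≡ 1 (mod 37). 98 = 2×36 + 26. So 7^{98} ≡ 7^{26} ≡ 16 (mod 37)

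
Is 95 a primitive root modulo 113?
No

To verify, check if 95^(112/q) ≢ 1 (mod 113) for each prime divisor q of 112
Divisors of 112 = 112: [1, 2, 4, 7, 8, 14, 16, 28, 56, 112]
  95^(112/2) = 95^56 ≡ 1 (mod 113)
  95^(112/7) = 95^16 ≡ 1 (mod 113)
Conclusion: 95 is not a primitive root modulo 113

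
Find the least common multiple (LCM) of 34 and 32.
544

First find GCD(34, 32) using the Euclidean algorithm:
34 = 1 × 32 + 2
32 = 16 × 2 + 0
GCD(34, 32) = 2

LCM formula: LCM(a, b) = (a × b) / GCD(a, b)
LCM(34, 32) = (34 × 32) / 2
LCM(34, 32) = 1088 / 2
LCM(34, 32) = 544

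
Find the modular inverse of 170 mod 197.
170^(-1) ≡ 124 (mod 197). Verification: 170 × 124 = 21080 ≡ 1 (mod 197)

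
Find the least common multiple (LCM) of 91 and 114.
10374

First find GCD(91, 114) using the Euclidean algorithm:
91 = 0 × 114 + 91
114 = 1 × 91 + 23
91 = 3 × 23 + 22
23 = 1 × 22 + 1
22 = 22 × 1 + 0
GCD(91, 114) = 1

LCM formula: LCM(a, b) = (a × b) / GCD(a, b)
LCM(91, 114) = (91 × 114) / 1
LCM(91, 114) = 10374 / 1
LCM(91, 114) = 10374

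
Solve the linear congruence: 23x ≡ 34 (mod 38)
18

Since gcd(23, 38) = 1 divides 34, a solution exists.
Multiply both sides by the inverse of 23 mod 38:
  23^(-1) mod 38 = 5
  x ≡ 5 × 34 ≡ 170 ≡ 18 (mod 38)
Verification: 23 × 18 = 414 = 10 × 38 + 34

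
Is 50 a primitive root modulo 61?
No

To verify, check if 50^(60/q) ≢ 1 (mod 61) for each prime divisor q of 60
Divisors of 60 = 60: [1, 2, 3, 4, 5, 6, 10, 12, 15, 20, 30, 60]
  50^(60/2) = 50^30 ≡ 60 (mod 61)
  50^(60/3) = 50^20 ≡ 1 (mod 61)
  50^(60/5) = 50^12 ≡ 1 (mod 61)
Conclusion: 50 is not a primitive root modulo 61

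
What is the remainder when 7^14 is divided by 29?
Using repeated squaring. 14 = 8 + 4 + 2 (binary 1110). Repeated squaring mod 29: 7^1 ≡ 7; 7^2 ≡ 7² = 49 ≡ 20; 7^4 ≡ 20² = 400 ≡ 23; 7^8 ≡ 23² = 529 ≡ 7. Multiply: 7^14 = 7^8 × 7^4 × 7^2 ≡ 7 × 23 × 20 (mod 29): 7 × 23 = 161 ≡ 16; 16 × 20 = 320 ≡ 1. So 7^14 ≡ 1 (mod 29).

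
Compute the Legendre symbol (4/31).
(4/31) = 4^{15} mod 31 = 1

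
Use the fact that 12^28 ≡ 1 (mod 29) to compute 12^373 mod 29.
By Fermat: 12^{28} ≡ 1 (mod 29). 373 ≡ 9 (mod 28). So 12^{373} ≡ 12^{9} ≡ 12 (mod 29)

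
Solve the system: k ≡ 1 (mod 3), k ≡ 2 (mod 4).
M = 3 × 4 = 12. M₁ = 4, y₁ ≡ 1 (mod 3). M₂ = 3, y₂ ≡ 3 (mod 4). k = 1×4×1 + 2×3×3 ≡ 10 (mod 12)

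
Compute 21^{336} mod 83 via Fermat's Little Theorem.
61

By Fermat's Little Theorem, a^(p-1) ≡ 1 (mod p) for prime p and gcd(a, p) = 1
Here p = 83, so 21^82 ≡ 1 (mod 83)
We can reduce the exponent: 336 mod 82 = 8
So 21^336 ≡ 21^8 (mod 83)
Computing: 21^8 mod 83 = 61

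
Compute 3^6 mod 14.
6 = 4 + 2 (binary 110). Repeated squaring mod 14: 3^1 ≡ 3; 3^2 ≡ 3² = 9 ≡ 9; 3^4 ≡ 9² = 81 ≡ 11. Multiply: 3^6 = 3^4 × 3^2 ≡ 11 × 9 (mod 14): 11 × 9 = 99 ≡ 1. So 3^6 ≡ 1 (mod 14).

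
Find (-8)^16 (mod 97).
Using repeated squaring. (-8) ≡ 89 (mod 97). 16 = 16 (binary 10000). Repeated squaring mod 97: 89^1 ≡ 89; 89^2 ≡ 89² = 7921 ≡ 64; 89^4 ≡ 64² = 4096 ≡ 22; 89^8 ≡ 22² = 484 ≡ 96; 89^16 ≡ 96² = 9216 ≡ 1. So (-8)^16 ≡ 1 (mod 97).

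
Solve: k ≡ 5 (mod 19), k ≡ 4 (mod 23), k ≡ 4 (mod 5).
M = 19 × 23 × 5 = 2185. M₁ = 115, y₁ ≡ 1 (mod 19). M₂ = 95, y₂ ≡ 8 (mod 23). M₃ = 437, y₃ ≡ 3 (mod 5). k = 5×115×1 + 4×95×8 + 4×437×3 ≡ 119 (mod 2185)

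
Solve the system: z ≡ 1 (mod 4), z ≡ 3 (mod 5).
M = 4 × 5 = 20. M₁ = 5, y₁ ≡ 1 (mod 4). M₂ = 4, y₂ ≡ 4 (mod 5). z = 1×5×1 + 3×4×4 ≡ 13 (mod 20)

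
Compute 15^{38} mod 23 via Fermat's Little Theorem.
16

By Fermat's Little Theorem, a^(p-1) ≡ 1 (mod p) for prime p and gcd(a, p) = 1
Here p = 23, so 15^22 ≡ 1 (mod 23)
We can reduce the exponent: 38 mod 22 = 16
So 15^38 ≡ 15^16 (mod 23)
Computing: 15^16 mod 23 = 16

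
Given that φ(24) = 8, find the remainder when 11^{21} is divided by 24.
By Euler: 11^{8} ≡ 1 (mod 24) since gcd(11, 24) = 1. 21 = 2×8 + 5. So 11^{21} ≡ 11^{5} ≡ 11 (mod 24)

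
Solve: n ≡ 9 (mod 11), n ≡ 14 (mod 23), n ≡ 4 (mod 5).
M = 11 × 23 × 5 = 1265. M₁ = 115, y₁ ≡ 9 (mod 11). M₂ = 55, y₂ ≡ 18 (mod 23). M₃ = 253, y₃ ≡ 2 (mod 5). n = 9×115×9 + 14×55×18 + 4×253×2 ≡ 1164 (mod 1265)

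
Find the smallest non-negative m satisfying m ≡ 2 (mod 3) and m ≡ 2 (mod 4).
M = 3 × 4 = 12. M₁ = 4, y₁ ≡ 1 (mod 3). M₂ = 3, y₂ ≡ 3 (mod 4). m = 2×4×1 + 2×3×3 ≡ 2 (mod 12)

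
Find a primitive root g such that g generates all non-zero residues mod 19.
p - 1 = 18 has prime divisors 2, 3. h is a primitive root mod 19 iff h^(18/q) ≢ 1 (mod 19) for each such q.
h = 2: 2^9 ≡ 18, 2^6 ≡ 7 (mod 19); none is 1, so 2 has order 18 and is a primitive root.
The smallest primitive root mod 19 is g = 2.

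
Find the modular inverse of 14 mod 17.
14^(-1) ≡ 11 (mod 17). Verification: 14 × 11 = 154 ≡ 1 (mod 17)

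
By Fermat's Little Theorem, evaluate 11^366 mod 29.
By Fermat: 11^{28} ≡ 1 (mod 29). 366 ≡ 2 (mod 28). So 11^{366} ≡ 11^{2} ≡ 5 (mod 29)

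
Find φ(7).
6

Prime factorization: 7 = 7
Using the formula φ(n) = n × Π(1 - 1/p) for each prime factor p:
φ(7) = 7 × (1 - 1/7)
φ(7) = 6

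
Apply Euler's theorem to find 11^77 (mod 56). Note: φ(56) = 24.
By Euler: 11^{24} ≡ 1 (mod 56) since gcd(11, 56) = 1. 77 = 3×24 + 5. So 11^{77} ≡ 11^{5} ≡ 51 (mod 56)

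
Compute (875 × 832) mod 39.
26

(875 × 832) = 728000
728000 mod 39 = 26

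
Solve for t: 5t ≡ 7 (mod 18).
5

Since gcd(5, 18) = 1 divides 7, a solution exists.
Multiply both sides by the inverse of 5 mod 18:
  5^(-1) mod 18 = 11
  x ≡ 11 × 7 ≡ 77 ≡ 5 (mod 18)
Verification: 5 × 5 = 25 = 1 × 18 + 7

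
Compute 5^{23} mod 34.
27

Using successive squaring:
Binary expansion of 23: 10111
Powers of 5 mod 34 (each is the square of the previous):
  5^1 ≡ 5 (mod 34)
  5^2 ≡ 5² = 25 ≡ 25 (mod 34)
  5^4 ≡ 25² = 625 ≡ 13 (mod 34)
  5^8 ≡ 13² = 169 ≡ 33 (mod 34)
  5^16 ≡ 33² = 1089 ≡ 1 (mod 34)
23 = 16 + 4 + 2 + 1, so 5^23 = 5^16 × 5^4 × 5^2 × 5^1 ≡ 1 × 13 × 25 × 5 (mod 34)
Multiplying step by step:
  1 × 13 = 13 ≡ 13 (mod 34)
  13 × 25 = 325 ≡ 19 (mod 34)
  19 × 5 = 95 ≡ 27 (mod 34)
Result: 5^23 ≡ 27 (mod 34)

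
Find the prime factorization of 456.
2^3 × 3 × 19

Divide by primes starting from smallest:
456 ÷ 2 = 228
228 ÷ 2 = 114
114 ÷ 2 = 57
57 ÷ 3 = 19
19 ÷ 19 = 1

456 = 2^3 × 3 × 19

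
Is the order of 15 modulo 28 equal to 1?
No, the actual order is 2, not 1.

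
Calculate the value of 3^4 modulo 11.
4 = 4 (binary 100). Repeated squaring mod 11: 3^1 ≡ 3; 3^2 ≡ 3² = 9 ≡ 9; 3^4 ≡ 9² = 81 ≡ 4. So 3^4 ≡ 4 (mod 11).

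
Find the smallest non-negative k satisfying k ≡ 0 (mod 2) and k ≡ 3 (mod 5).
M = 2 × 5 = 10. M₁ = 5, y₁ ≡ 1 (mod 2). M₂ = 2, y₂ ≡ 3 (mod 5). k = 0×5×1 + 3×2×3 ≡ 8 (mod 10)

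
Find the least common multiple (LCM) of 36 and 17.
612

First find GCD(36, 17) using the Euclidean algorithm:
36 = 2 × 17 + 2
17 = 8 × 2 + 1
2 = 2 × 1 + 0
GCD(36, 17) = 1

LCM formula: LCM(a, b) = (a × b) / GCD(a, b)
LCM(36, 17) = (36 × 17) / 1
LCM(36, 17) = 612 / 1
LCM(36, 17) = 612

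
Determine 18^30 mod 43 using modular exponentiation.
Using repeated squaring. 30 = 16 + 8 + 4 + 2 (binary 11110). Repeated squaring mod 43: 18^1 ≡ 18; 18^2 ≡ 18² = 324 ≡ 23; 18^4 ≡ 23² = 529 ≡ 13; 18^8 ≡ 13² = 169 ≡ 40; 18^16 ≡ 40² = 1600 ≡ 9. Multiply: 18^30 = 18^16 × 18^8 × 18^4 × 18^2 ≡ 9 × 40 × 13 × 23 (mod 43): 9 × 40 = 360 ≡ 16; 16 × 13 = 208 ≡ 36; 36 × 23 = 828 ≡ 11. So 18^30 ≡ 11 (mod 43).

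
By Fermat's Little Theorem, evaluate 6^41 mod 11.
By Fermat: 6^{10} ≡ 1 (mod 11). 41 = 4×10 + 1. So 6^{41} ≡ 6^{1} ≡ 6 (mod 11)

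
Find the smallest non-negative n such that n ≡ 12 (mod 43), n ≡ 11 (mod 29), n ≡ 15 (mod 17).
7580

Using the Chinese Remainder Theorem:
M = product of moduli = 21199
For equation 1: M_1 = 493, 493 ≡ 20 (mod 43), inverse of 493 mod 43 is 28 (check: 20 × 28 = 560 ≡ 1 (mod 43))
For equation 2: M_2 = 731, 731 ≡ 6 (mod 29), inverse of 731 mod 29 is 5 (check: 6 × 5 = 30 ≡ 1 (mod 29))
For equation 3: M_3 = 1247, 1247 ≡ 6 (mod 17), inverse of 1247 mod 17 is 3 (check: 6 × 3 = 18 ≡ 1 (mod 17))
Combine: n ≡ Σ r_i×M_i×(M_i⁻¹ mod m_i) = 12×493×28 + 11×731×5 + 15×1247×3 = 165648 + 40205 + 56115 = 261968
261968 mod 21199 = 7580
n ≡ 7580 (mod 21199)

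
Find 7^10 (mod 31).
10 = 8 + 2 (binary 1010). Repeated squaring mod 31: 7^1 ≡ 7; 7^2 ≡ 7² = 49 ≡ 18; 7^4 ≡ 18² = 324 ≡ 14; 7^8 ≡ 14² = 196 ≡ 10. Multiply: 7^10 = 7^8 × 7^2 ≡ 10 × 18 (mod 31): 10 × 18 = 180 ≡ 25. So 7^10 ≡ 25 (mod 31).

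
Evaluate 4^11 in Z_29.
Using repeated squaring. 11 = 8 + 2 + 1 (binary 1011). Repeated squaring mod 29: 4^1 ≡ 4; 4^2 ≡ 4² = 16 ≡ 16; 4^4 ≡ 16² = 256 ≡ 24; 4^8 ≡ 24² = 576 ≡ 25. Multiply: 4^11 = 4^8 × 4^2 × 4^1 ≡ 25 × 16 × 4 (mod 29): 25 × 16 = 400 ≡ 23; 23 × 4 = 92 ≡ 5. So 4^11 ≡ 5 (mod 29).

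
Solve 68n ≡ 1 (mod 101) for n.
52

Using Extended Euclidean Algorithm:
gcd(68, 101) = 1
Bezout coefficients: 68 × -49 + 101 × 33 = 1
So 68 × -49 ≡ 1 (mod 101)
The inverse is -49 mod 101 = 52
Verification: 68 × 52 = 3536 = 35 × 101 + 1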